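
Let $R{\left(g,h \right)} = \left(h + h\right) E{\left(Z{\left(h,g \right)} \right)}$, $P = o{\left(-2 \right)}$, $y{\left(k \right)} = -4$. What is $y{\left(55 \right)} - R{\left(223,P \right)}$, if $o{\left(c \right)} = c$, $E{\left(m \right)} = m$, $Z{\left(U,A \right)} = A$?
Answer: $888$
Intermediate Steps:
$P = -2$
$R{\left(g,h \right)} = 2 g h$ ($R{\left(g,h \right)} = \left(h + h\right) g = 2 h g = 2 g h$)
$y{\left(55 \right)} - R{\left(223,P \right)} = -4 - 2 \cdot 223 \left(-2\right) = -4 - -892 = -4 + 892 = 888$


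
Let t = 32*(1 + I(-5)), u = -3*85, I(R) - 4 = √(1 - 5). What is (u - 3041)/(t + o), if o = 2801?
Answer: -9759456/8771617 + 210944*I/8771617 ≈ -1.1126 + 0.024048*I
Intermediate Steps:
I(R) = 4 + 2*I (I(R) = 4 + √(1 - 5) = 4 + √(-4) = 4 + 2*I)
u = -255
t = 160 + 64*I (t = 32*(1 + (4 + 2*I)) = 32*(5 + 2*I) = 160 + 64*I ≈ 160.0 + 64.0*I)
(u - 3041)/(t + o) = (-255 - 3041)/((160 + 64*I) + 2801) = -3296*(2961 - 64*I)/8771617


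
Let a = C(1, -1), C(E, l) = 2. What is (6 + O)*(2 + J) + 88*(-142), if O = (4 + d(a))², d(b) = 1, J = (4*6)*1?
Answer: -11690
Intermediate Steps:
J = 24 (J = 24*1 = 24)
a = 2
O = 25 (O = (4 + 1)² = 5² = 25)
(6 + O)*(2 + J) + 88*(-142) = (6 + 25)*(2 + 24) + 88*(-142) = 31*26 - 12496 = 806 - 12496 = -11690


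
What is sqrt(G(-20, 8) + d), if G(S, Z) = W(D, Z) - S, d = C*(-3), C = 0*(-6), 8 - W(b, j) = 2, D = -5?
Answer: sqrt(26) ≈ 5.0990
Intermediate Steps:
W(b, j) = 6 (W(b, j) = 8 - 1*2 = 8 - 2 = 6)
C = 0
d = 0 (d = 0*(-3) = 0)
G(S, Z) = 6 - S
sqrt(G(-20, 8) + d) = sqrt((6 - 1*(-20)) + 0) = sqrt((6 + 20) + 0) = sqrt(26 + 0) = sqrt(26)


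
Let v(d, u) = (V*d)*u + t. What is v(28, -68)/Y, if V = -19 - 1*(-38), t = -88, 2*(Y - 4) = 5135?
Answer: -72528/5143 ≈ -14.102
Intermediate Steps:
Y = 5143/2 (Y = 4 + (½)*5135 = 4 + 5135/2 = 5143/2 ≈ 2571.5)
V = 19 (V = -19 + 38 = 19)
v(d, u) = -88 + 19*d*u (v(d, u) = (19*d)*u - 88 = 19*d*u - 88 = -88 + 19*d*u)
v(28, -68)/Y = (-88 + 19*28*(-68))/(5143/2) = (-88 - 36176)*(2/5143) = -36264*2/5143 = -72528/5143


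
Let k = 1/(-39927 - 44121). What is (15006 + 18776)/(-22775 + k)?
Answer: -2839309536/1914193201 ≈ -1.4833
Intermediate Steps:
k = -1/84048 (k = 1/(-84048) = -1/84048 ≈ -1.1898e-5)
(15006 + 18776)/(-22775 + k) = (15006 + 18776)/(-22775 - 1/84048) = 33782/(-1914193201/84048) = 33782*(-84048/1914193201) = -2839309536/1914193201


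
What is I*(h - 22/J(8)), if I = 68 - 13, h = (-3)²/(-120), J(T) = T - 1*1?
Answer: -9911/56 ≈ -176.98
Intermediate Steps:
J(T) = -1 + T (J(T) = T - 1 = -1 + T)
h = -3/40 (h = 9*(-1/120) = -3/40 ≈ -0.075000)
I = 55
I*(h - 22/J(8)) = 55*(-3/40 - 22/(-1 + 8)) = 55*(-3/40 - 22/7) = 55*(-901/280) = -9911/56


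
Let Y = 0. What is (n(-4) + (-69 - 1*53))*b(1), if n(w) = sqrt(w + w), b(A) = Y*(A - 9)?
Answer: 0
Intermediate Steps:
b(A) = 0 (b(A) = 0*(A - 9) = 0*(-9 + A) = 0)
n(w) = sqrt(2)*sqrt(w) (n(w) = sqrt(2*w) = sqrt(2)*sqrt(w))
(n(-4) + (-69 - 1*53))*b(1) = (sqrt(2)*sqrt(-4) + (-69 - 1*53))*0 = (sqrt(2)*(2*I) + (-69 - 53))*0 = (2*I*sqrt(2) - 122)*0 = (-122 + 2*I*sqrt(2))*0 = 0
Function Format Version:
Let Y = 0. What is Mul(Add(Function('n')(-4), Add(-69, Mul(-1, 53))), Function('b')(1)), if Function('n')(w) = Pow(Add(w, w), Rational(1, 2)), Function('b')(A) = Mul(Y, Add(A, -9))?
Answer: 0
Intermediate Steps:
Function('b')(A) = 0 (Function('b')(A) = Mul(0, Add(A, -9)) = Mul(0, Add(-9, A)) = 0)
Function('n')(w) = Mul(Pow(2, Rational(1, 2)), Pow(w, Rational(1, 2))) (Function('n')(w) = Pow(Mul(2, w), Rational(1, 2)) = Mul(Pow(2, Rational(1, 2)), Pow(w, Rational(1, 2))))
Mul(Add(Function('n')(-4), Add(-69, Mul(-1, 53))), Function('b')(1)) = Mul(Add(Mul(Pow(2, Rational(1, 2)), Pow(-4, Rational(1, 2))), Add(-69, Mul(-1, 53))), 0) = Mul(Add(Mul(Pow(2, Rational(1, 2)), Mul(2, I)), Add(-69, -53)), 0) = Mul(Add(Mul(2, I, Pow(2, Rational(1, 2))), -122), 0) = Mul(Add(-122, Mul(2, I, Pow(2, Rational(1, 2)))), 0) = 0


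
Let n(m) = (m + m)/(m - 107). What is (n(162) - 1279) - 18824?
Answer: -1105341/55 ≈ -20097.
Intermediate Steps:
n(m) = 2*m/(-107 + m) (n(m) = (2*m)/(-107 + m) = 2*m/(-107 + m))
(n(162) - 1279) - 18824 = (2*162/(-107 + 162) - 1279) - 18824 = (2*162/55 - 1279) - 18824 = (2*162*(1/55) - 1279) - 18824 = (324/55 - 1279) - 18824 = -70021/55 - 18824 = -1105341/55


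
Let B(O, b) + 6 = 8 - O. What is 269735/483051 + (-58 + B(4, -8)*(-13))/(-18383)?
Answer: 4973996137/8879926533 ≈ 0.56014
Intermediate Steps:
B(O, b) = 2 - O (B(O, b) = -6 + (8 - O) = 2 - O)
269735/483051 + (-58 + B(4, -8)*(-13))/(-18383) = 269735/483051 + (-58 + (2 - 1*4)*(-13))/(-18383) = 269735*(1/483051) + (-58 + (2 - 4)*(-13))*(-1/18383) = 269735/483051 + (-58 - 2*(-13))*(-1/18383) = 269735/483051 + (-58 + 26)*(-1/18383) = 269735/483051 - 32*(-1/18383) = 269735/483051 + 32/18383 = 4973996137/8879926533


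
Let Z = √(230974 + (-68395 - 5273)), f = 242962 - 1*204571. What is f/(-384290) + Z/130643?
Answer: -38391/384290 + √157306/130643 ≈ -0.096865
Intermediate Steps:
f = 38391 (f = 242962 - 204571 = 38391)
Z = √157306 (Z = √(230974 - 73668) = √157306 ≈ 396.62)
f/(-384290) + Z/130643 = 38391/(-384290) + √157306/130643 = 38391*(-1/384290) + √157306*(1/130643) = -38391/384290 + √157306/130643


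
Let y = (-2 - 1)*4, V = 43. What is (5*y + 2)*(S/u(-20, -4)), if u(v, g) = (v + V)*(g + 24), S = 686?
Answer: -9947/115 ≈ -86.496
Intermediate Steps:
u(v, g) = (24 + g)*(43 + v) (u(v, g) = (v + 43)*(g + 24) = (43 + v)*(24 + g) = (24 + g)*(43 + v))
y = -12 (y = -3*4 = -12)
(5*y + 2)*(S/u(-20, -4)) = (5*(-12) + 2)*(686/(1032 + 24*(-20) + 43*(-4) - 4*(-20))) = (-60 + 2)*(686/(1032 - 480 - 172 + 80)) = -39788/460 = -58*343/230 = -9947/115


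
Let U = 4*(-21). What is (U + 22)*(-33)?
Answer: 2046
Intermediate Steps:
U = -84
(U + 22)*(-33) = (-84 + 22)*(-33) = -62*(-33) = 2046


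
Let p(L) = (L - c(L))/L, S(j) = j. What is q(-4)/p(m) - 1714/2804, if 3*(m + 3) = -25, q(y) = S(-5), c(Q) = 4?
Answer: -138881/32246 ≈ -4.3069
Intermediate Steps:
q(y) = -5
m = -34/3 (m = -3 + (⅓)*(-25) = -3 - 25/3 = -34/3 ≈ -11.333)
p(L) = (-4 + L)/L (p(L) = (L - 1*4)/L = (L - 4)/L = (-4 + L)/L)
q(-4)/p(m) - 1714/2804 = -5*(-34/(3*(-4 - 34/3))) - 1714/2804 = -5/((-3/34*(-46/3))) - 1714*1/2804 = -5/23/17 - 857/1402 = -5*17/23 - 857/1402 = -85/23 - 857/1402 = -138881/32246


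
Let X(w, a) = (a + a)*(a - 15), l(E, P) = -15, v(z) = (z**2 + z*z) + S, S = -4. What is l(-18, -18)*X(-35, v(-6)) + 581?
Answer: -107539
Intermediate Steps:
v(z) = -4 + 2*z**2 (v(z) = (z**2 + z*z) - 4 = (z**2 + z**2) - 4 = 2*z**2 - 4 = -4 + 2*z**2)
X(w, a) = 2*a*(-15 + a) (X(w, a) = (2*a)*(-15 + a) = 2*a*(-15 + a))
l(-18, -18)*X(-35, v(-6)) + 581 = -30*(-4 + 2*(-6)**2)*(-15 + (-4 + 2*(-6)**2)) + 581 = -30*(-4 + 2*36)*(-15 + (-4 + 2*36)) + 581 = -30*(-4 + 72)*(-15 + (-4 + 72)) + 581 = -30*68*(-15 + 68) + 581 = -30*68*53 + 581 = -15*7208 + 581 = -108120 + 581 = -107539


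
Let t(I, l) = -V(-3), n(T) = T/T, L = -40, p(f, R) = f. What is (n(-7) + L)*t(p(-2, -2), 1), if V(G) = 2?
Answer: 78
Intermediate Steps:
n(T) = 1
t(I, l) = -2 (t(I, l) = -1*2 = -2)
(n(-7) + L)*t(p(-2, -2), 1) = (1 - 40)*(-2) = -39*(-2) = 78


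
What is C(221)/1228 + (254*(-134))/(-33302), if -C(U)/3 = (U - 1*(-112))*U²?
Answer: -812417341405/20447428 ≈ -39732.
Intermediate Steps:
C(U) = -3*U²*(112 + U) (C(U) = -3*(U - 1*(-112))*U² = -3*(U + 112)*U² = -3*(112 + U)*U² = -3*U²*(112 + U))
C(221)/1228 + (254*(-134))/(-33302) = (3*221²*(-112 - 1*221))/1228 + (254*(-134))/(-33302) = (3*48841*(-112 - 221))*(1/1228) - 34036*(-1/33302) = (3*48841*(-333))*(1/1228) + 17018/16651 = -48792159*1/1228 + 17018/16651 = -48792159/1228 + 17018/16651 = -812417341405/20447428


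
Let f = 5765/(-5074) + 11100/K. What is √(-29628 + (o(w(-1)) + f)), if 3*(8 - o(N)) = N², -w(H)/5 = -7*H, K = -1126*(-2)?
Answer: I*√2205142174715357730/8569986 ≈ 173.28*I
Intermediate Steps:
K = 2252
w(H) = 35*H (w(H) = -(-35)*H = 35*H)
o(N) = 8 - N²/3
f = 10834655/2856662 (f = 5765/(-5074) + 11100/2252 = 5765*(-1/5074) + 11100*(1/2252) = -5765/5074 + 2775/563 = 10834655/2856662 ≈ 3.7928)
√(-29628 + (o(w(-1)) + f)) = √(-29628 + ((8 - (35*(-1))²/3) + 10834655/2856662)) = √(-29628 + ((8 - ⅓*(-35)²) + 10834655/2856662)) = √(-29628 + ((8 - ⅓*1225) + 10834655/2856662)) = √(-29628 + ((8 - 1225/3) + 10834655/2856662)) = √(-29628 + (-1201/3 + 10834655/2856662)) = √(-29628 - 3398347097/8569986) = √(-257309892305/8569986) = I*√2205142174715357730/8569986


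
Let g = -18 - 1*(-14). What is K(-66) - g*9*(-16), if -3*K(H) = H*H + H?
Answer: -2006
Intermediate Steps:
g = -4 (g = -18 + 14 = -4)
K(H) = -H/3 - H**2/3 (K(H) = -(H*H + H)/3 = -(H**2 + H)/3 = -(H + H**2)/3 = -H/3 - H**2/3)
K(-66) - g*9*(-16) = -1/3*(-66)*(1 - 66) - (-4*9)*(-16) = -1/3*(-66)*(-65) - (-36)*(-16) = -1430 - 1*576 = -1430 - 576 = -2006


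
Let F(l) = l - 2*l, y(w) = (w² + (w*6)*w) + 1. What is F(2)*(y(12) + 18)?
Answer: -2054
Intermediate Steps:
y(w) = 1 + 7*w² (y(w) = (w² + (6*w)*w) + 1 = (w² + 6*w²) + 1 = 7*w² + 1 = 1 + 7*w²)
F(l) = -l
F(2)*(y(12) + 18) = (-1*2)*((1 + 7*12²) + 18) = -2*((1 + 7*144) + 18) = -2*((1 + 1008) + 18) = -2*(1009 + 18) = -2*1027 = -2054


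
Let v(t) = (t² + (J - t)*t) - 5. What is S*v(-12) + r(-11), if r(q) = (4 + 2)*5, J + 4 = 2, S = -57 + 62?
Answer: 125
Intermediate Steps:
S = 5
J = -2 (J = -4 + 2 = -2)
v(t) = -5 + t² + t*(-2 - t) (v(t) = (t² + (-2 - t)*t) - 5 = (t² + t*(-2 - t)) - 5 = -5 + t² + t*(-2 - t))
r(q) = 30 (r(q) = 6*5 = 30)
S*v(-12) + r(-11) = 5*(-5 - 2*(-12)) + 30 = 5*(-5 + 24) + 30 = 5*19 + 30 = 95 + 30 = 125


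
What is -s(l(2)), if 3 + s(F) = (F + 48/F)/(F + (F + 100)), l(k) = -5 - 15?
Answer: 253/75 ≈ 3.3733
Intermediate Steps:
l(k) = -20
s(F) = -3 + (F + 48/F)/(100 + 2*F) (s(F) = -3 + (F + 48/F)/(F + (F + 100)) = -3 + (F + 48/F)/(F + (100 + F)) = -3 + (F + 48/F)/(100 + 2*F))
-s(l(2)) = -(48 - 300*(-20) - 5*(-20)²)/(2*(-20)*(50 - 20)) = -(-1)*(48 + 6000 - 5*400)/(2*20*30) = -(-1)*(48 + 6000 - 2000)/(2*20*30) = -(-1)*4048/(2*20*30) = -1*(-253/75) = 253/75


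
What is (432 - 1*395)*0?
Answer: 0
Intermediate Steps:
(432 - 1*395)*0 = (432 - 395)*0 = 37*0 = 0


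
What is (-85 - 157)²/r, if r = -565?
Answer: -58564/565 ≈ -103.65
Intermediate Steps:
(-85 - 157)²/r = (-85 - 157)²/(-565) = (-242)²*(-1/565) = 58564*(-1/565) = -58564/565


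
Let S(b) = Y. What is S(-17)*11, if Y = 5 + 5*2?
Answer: 165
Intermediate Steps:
Y = 15 (Y = 5 + 10 = 15)
S(b) = 15
S(-17)*11 = 15*11 = 165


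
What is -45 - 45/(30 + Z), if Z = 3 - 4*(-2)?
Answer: -1890/41 ≈ -46.098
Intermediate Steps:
Z = 11 (Z = 3 + 8 = 11)
-45 - 45/(30 + Z) = -45 - 45/(30 + 11) = -45 - 45/41 = -1890/41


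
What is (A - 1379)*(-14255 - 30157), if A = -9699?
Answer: 491996136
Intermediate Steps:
(A - 1379)*(-14255 - 30157) = (-9699 - 1379)*(-14255 - 30157) = -11078*(-44412) = 491996136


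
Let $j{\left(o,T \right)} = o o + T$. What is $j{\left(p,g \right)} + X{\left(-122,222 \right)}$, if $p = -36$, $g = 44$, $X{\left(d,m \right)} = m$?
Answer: $1562$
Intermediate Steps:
$j{\left(o,T \right)} = T + o^{2}$ ($j{\left(o,T \right)} = o^{2} + T = T + o^{2}$)
$j{\left(p,g \right)} + X{\left(-122,222 \right)} = \left(44 + \left(-36\right)^{2}\right) + 222 = \left(44 + 1296\right) + 222 = 1340 + 222 = 1562$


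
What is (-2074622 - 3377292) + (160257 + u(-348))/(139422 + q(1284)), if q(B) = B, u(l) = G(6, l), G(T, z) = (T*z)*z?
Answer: -255705374801/46902 ≈ -5.4519e+6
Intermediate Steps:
G(T, z) = T*z²
u(l) = 6*l²
(-2074622 - 3377292) + (160257 + u(-348))/(139422 + q(1284)) = (-2074622 - 3377292) + (160257 + 6*(-348)²)/(139422 + 1284) = -5451914 + (160257 + 6*121104)/140706 = -5451914 + (160257 + 726624)*(1/140706) = -5451914 + 886881*(1/140706) = -5451914 + 295627/46902 = -255705374801/46902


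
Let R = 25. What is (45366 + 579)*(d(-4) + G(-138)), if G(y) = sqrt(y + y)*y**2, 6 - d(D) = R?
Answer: -872955 + 1749953160*I*sqrt(69) ≈ -8.7296e+5 + 1.4536e+10*I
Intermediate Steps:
d(D) = -19 (d(D) = 6 - 1*25 = 6 - 25 = -19)
G(y) = sqrt(2)*y**(5/2) (G(y) = sqrt(2*y)*y**2 = (sqrt(2)*sqrt(y))*y**2 = sqrt(2)*y**(5/2))
(45366 + 579)*(d(-4) + G(-138)) = (45366 + 579)*(-19 + sqrt(2)*(-138)**(5/2)) = 45945*(-19 + sqrt(2)*(19044*I*sqrt(138))) = 45945*(-19 + 38088*I*sqrt(69)) = -872955 + 1749953160*I*sqrt(69)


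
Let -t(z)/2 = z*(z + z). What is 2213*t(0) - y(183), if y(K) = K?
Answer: -183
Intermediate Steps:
t(z) = -4*z² (t(z) = -2*z*(z + z) = -2*z*2*z = -4*z²)
2213*t(0) - y(183) = 2213*(-4*0²) - 1*183 = 2213*(-4*0) - 183 = 2213*0 - 183 = 0 - 183 = -183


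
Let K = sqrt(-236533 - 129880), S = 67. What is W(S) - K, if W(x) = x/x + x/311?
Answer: 378/311 - I*sqrt(366413) ≈ 1.2154 - 605.32*I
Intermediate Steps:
W(x) = 1 + x/311 (W(x) = 1 + x*(1/311) = 1 + x/311)
K = I*sqrt(366413) (K = sqrt(-366413) = I*sqrt(366413) ≈ 605.32*I)
W(S) - K = (1 + (1/311)*67) - I*sqrt(366413) = (1 + 67/311) - I*sqrt(366413) = 378/311 - I*sqrt(366413)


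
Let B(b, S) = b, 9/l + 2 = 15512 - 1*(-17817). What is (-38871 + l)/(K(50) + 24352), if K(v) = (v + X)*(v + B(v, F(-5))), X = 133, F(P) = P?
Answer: -35984828/39485089 ≈ -0.91135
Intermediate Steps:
l = 1/3703 (l = 9/(-2 + (15512 - 1*(-17817))) = 9/(-2 + (15512 + 17817)) = 9/(-2 + 33329) = 9/33327 = 9*(1/33327) = 1/3703 ≈ 0.00027005)
K(v) = 2*v*(133 + v) (K(v) = (v + 133)*(v + v) = (133 + v)*(2*v) = 2*v*(133 + v))
(-38871 + l)/(K(50) + 24352) = (-38871 + 1/3703)/(2*50*(133 + 50) + 24352) = -143939312/(3703*(2*50*183 + 24352)) = -143939312/(3703*(18300 + 24352)) = -143939312/3703/42652 = -143939312/3703*1/42652 = -35984828/39485089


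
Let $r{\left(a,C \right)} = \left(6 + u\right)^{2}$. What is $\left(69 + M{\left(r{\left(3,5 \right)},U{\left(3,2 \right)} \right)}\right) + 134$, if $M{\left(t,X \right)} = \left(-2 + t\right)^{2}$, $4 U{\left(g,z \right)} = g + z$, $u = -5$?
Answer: $204$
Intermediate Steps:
$r{\left(a,C \right)} = 1$ ($r{\left(a,C \right)} = \left(6 - 5\right)^{2} = 1^{2} = 1$)
$U{\left(g,z \right)} = \frac{g}{4} + \frac{z}{4}$ ($U{\left(g,z \right)} = \frac{g + z}{4} = \frac{g}{4} + \frac{z}{4}$)
$\left(69 + M{\left(r{\left(3,5 \right)},U{\left(3,2 \right)} \right)}\right) + 134 = \left(69 + \left(-2 + 1\right)^{2}\right) + 134 = \left(69 + \left(-1\right)^{2}\right) + 134 = \left(69 + 1\right) + 134 = 70 + 134 = 204$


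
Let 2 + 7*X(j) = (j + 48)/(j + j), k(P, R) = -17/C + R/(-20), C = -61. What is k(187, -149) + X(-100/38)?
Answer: 265233/42700 ≈ 6.2115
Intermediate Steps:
k(P, R) = 17/61 - R/20 (k(P, R) = -17/(-61) + R/(-20) = -17*(-1/61) + R*(-1/20) = 17/61 - R/20)
X(j) = -2/7 + (48 + j)/(14*j) (X(j) = -2/7 + ((j + 48)/(j + j))/7 = -2/7 + ((48 + j)/((2*j)))/7 = -2/7 + ((48 + j)*(1/(2*j)))/7 = -2/7 + ((48 + j)/(2*j))/7 = -2/7 + (48 + j)/(14*j))
k(187, -149) + X(-100/38) = (17/61 - 1/20*(-149)) + 3*(16 - (-100)/38)/(14*((-100/38))) = (17/61 + 149/20) + 3*(16 - (-100)/38)/(14*((-100*1/38))) = 9429/1220 + 3*(16 - 1*(-50/19))/(14*(-50/19)) = 9429/1220 + (3/14)*(-19/50)*(16 + 50/19) = 9429/1220 + (3/14)*(-19/50)*(354/19) = 9429/1220 - 531/350 = 265233/42700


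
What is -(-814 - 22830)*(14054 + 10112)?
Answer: 571380904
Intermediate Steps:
-(-814 - 22830)*(14054 + 10112) = -(-23644)*24166 = -1*(-571380904) = 571380904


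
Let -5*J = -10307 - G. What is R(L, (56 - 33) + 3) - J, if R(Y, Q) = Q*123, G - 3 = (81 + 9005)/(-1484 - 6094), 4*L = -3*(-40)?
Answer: 21526063/18945 ≈ 1136.2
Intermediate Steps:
L = 30 (L = (-3*(-40))/4 = (¼)*120 = 30)
G = 6824/3789 (G = 3 + (81 + 9005)/(-1484 - 6094) = 3 + 9086/(-7578) = 3 + 9086*(-1/7578) = 3 - 4543/3789 = 6824/3789 ≈ 1.8010)
J = 39060047/18945 (J = -(-10307 - 1*6824/3789)/5 = -(-10307 - 6824/3789)/5 = -⅕*(-39060047/3789) = 39060047/18945 ≈ 2061.8)
R(Y, Q) = 123*Q
R(L, (56 - 33) + 3) - J = 123*((56 - 33) + 3) - 1*39060047/18945 = 123*(23 + 3) - 39060047/18945 = 123*26 - 39060047/18945 = 3198 - 39060047/18945 = 21526063/18945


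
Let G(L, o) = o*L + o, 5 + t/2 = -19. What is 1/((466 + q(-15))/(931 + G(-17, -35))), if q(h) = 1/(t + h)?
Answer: 93933/29357 ≈ 3.1997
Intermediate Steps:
t = -48 (t = -10 + 2*(-19) = -10 - 38 = -48)
q(h) = 1/(-48 + h)
G(L, o) = o + L*o (G(L, o) = L*o + o = o + L*o)
1/((466 + q(-15))/(931 + G(-17, -35))) = 1/((466 + 1/(-48 - 15))/(931 - 35*(1 - 17))) = 1/((466 + 1/(-63))/(931 - 35*(-16))) = 1/((466 - 1/63)/(931 + 560)) = 1/((29357/63)/1491) = 1/((29357/63)*(1/1491)) = 1/(29357/93933) = 93933/29357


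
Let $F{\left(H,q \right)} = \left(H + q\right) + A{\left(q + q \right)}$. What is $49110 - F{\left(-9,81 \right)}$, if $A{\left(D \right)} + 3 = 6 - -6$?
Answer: $49029$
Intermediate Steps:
$A{\left(D \right)} = 9$ ($A{\left(D \right)} = -3 + \left(6 - -6\right) = -3 + \left(6 + 6\right) = -3 + 12 = 9$)
$F{\left(H,q \right)} = 9 + H + q$ ($F{\left(H,q \right)} = \left(H + q\right) + 9 = 9 + H + q$)
$49110 - F{\left(-9,81 \right)} = 49110 - \left(9 - 9 + 81\right) = 49110 - 81 = 49029$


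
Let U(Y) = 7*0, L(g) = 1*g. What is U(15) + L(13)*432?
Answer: 5616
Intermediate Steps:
L(g) = g
U(Y) = 0
U(15) + L(13)*432 = 0 + 13*432 = 0 + 5616 = 5616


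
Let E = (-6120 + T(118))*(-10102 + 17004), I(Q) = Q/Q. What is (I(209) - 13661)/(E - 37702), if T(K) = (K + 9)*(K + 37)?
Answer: -3415/23396982 ≈ -0.00014596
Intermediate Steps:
T(K) = (9 + K)*(37 + K)
I(Q) = 1
E = 93625630 (E = (-6120 + (333 + 118² + 46*118))*(-10102 + 17004) = (-6120 + (333 + 13924 + 5428))*6902 = (-6120 + 19685)*6902 = 13565*6902 = 93625630)
(I(209) - 13661)/(E - 37702) = (1 - 13661)/(93625630 - 37702) = -13660/93587928 = -13660*1/93587928 = -3415/23396982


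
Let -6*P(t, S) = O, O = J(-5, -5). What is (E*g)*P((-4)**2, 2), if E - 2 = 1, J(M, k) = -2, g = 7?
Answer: 7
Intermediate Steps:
O = -2
P(t, S) = 1/3 (P(t, S) = -1/6*(-2) = 1/3)
E = 3 (E = 2 + 1 = 3)
(E*g)*P((-4)**2, 2) = (3*7)*(1/3) = 21*(1/3) = 7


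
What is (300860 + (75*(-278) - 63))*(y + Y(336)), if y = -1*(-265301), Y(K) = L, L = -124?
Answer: 74235505619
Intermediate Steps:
Y(K) = -124
y = 265301
(300860 + (75*(-278) - 63))*(y + Y(336)) = (300860 + (75*(-278) - 63))*(265301 - 124) = (300860 + (-20850 - 63))*265177 = (300860 - 20913)*265177 = 279947*265177 = 74235505619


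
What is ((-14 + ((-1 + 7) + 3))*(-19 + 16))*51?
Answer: 765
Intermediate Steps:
((-14 + ((-1 + 7) + 3))*(-19 + 16))*51 = ((-14 + (6 + 3))*(-3))*51 = ((-14 + 9)*(-3))*51 = -5*(-3)*51 = 15*51 = 765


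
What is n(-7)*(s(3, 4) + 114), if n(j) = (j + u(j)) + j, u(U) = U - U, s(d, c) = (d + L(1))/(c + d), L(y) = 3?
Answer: -1608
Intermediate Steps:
s(d, c) = (3 + d)/(c + d) (s(d, c) = (d + 3)/(c + d) = (3 + d)/(c + d))
u(U) = 0
n(j) = 2*j (n(j) = (j + 0) + j = j + j = 2*j)
n(-7)*(s(3, 4) + 114) = (2*(-7))*((3 + 3)/(4 + 3) + 114) = -14*(6/7 + 114) = -14*804/7 = -1608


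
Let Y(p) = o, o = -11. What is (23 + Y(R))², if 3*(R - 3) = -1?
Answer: 144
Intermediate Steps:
R = 8/3 (R = 3 + (⅓)*(-1) = 3 - ⅓ = 8/3 ≈ 2.6667)
Y(p) = -11
(23 + Y(R))² = (23 - 11)² = 12² = 144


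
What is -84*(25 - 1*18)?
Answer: -588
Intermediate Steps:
-84*(25 - 1*18) = -84*(25 - 18) = -84*7 = -588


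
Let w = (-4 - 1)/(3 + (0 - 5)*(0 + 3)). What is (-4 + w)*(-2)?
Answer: 43/6 ≈ 7.1667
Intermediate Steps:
w = 5/12 (w = -5/(3 - 5*3) = -5/(3 - 15) = -5/(-12) = -5*(-1/12) = 5/12 ≈ 0.41667)
(-4 + w)*(-2) = (-4 + 5/12)*(-2) = -43/12*(-2) = 43/6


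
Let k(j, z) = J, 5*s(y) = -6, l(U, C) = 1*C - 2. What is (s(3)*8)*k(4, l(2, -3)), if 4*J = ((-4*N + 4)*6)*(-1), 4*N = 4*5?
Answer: -1152/5 ≈ -230.40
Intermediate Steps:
N = 5 (N = (4*5)/4 = (¼)*20 = 5)
l(U, C) = -2 + C (l(U, C) = C - 2 = -2 + C)
J = 24 (J = (((-4*5 + 4)*6)*(-1))/4 = (((-20 + 4)*6)*(-1))/4 = (-16*6*(-1))/4 = (-96*(-1))/4 = (¼)*96 = 24)
s(y) = -6/5 (s(y) = (⅕)*(-6) = -6/5)
k(j, z) = 24
(s(3)*8)*k(4, l(2, -3)) = -6/5*8*24 = -48/5*24 = -1152/5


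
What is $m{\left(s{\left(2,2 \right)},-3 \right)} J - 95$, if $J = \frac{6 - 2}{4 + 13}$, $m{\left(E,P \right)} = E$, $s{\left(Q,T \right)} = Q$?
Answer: $- \frac{1607}{17} \approx -94.529$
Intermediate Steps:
$J = \frac{4}{17} \approx 0.23529$
$m{\left(s{\left(2,2 \right)},-3 \right)} J - 95 = 2 \cdot \frac{4}{17} - 95 = \frac{8}{17} - 95 = - \frac{1607}{17}$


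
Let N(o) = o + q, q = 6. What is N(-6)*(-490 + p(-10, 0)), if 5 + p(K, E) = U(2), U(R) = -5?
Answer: 0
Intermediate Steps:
p(K, E) = -10 (p(K, E) = -5 - 5 = -10)
N(o) = 6 + o (N(o) = o + 6 = 6 + o)
N(-6)*(-490 + p(-10, 0)) = (6 - 6)*(-490 - 10) = 0*(-500) = 0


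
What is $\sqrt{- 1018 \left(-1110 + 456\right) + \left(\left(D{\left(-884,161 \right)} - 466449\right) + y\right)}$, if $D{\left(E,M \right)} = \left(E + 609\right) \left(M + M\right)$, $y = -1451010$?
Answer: $i \sqrt{1340237} \approx 1157.7 i$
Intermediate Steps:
$D{\left(E,M \right)} = 2 M \left(609 + E\right)$ ($D{\left(E,M \right)} = \left(609 + E\right) 2 M = 2 M \left(609 + E\right)$)
$\sqrt{- 1018 \left(-1110 + 456\right) + \left(\left(D{\left(-884,161 \right)} - 466449\right) + y\right)} = \sqrt{- 1018 \left(-1110 + 456\right) - \left(1917459 - 322 \left(609 - 884\right)\right)} = \sqrt{\left(-1018\right) \left(-654\right) - \left(1917459 + 88550\right)} = \sqrt{665772 - 2006009} = \sqrt{-1340237} = i \sqrt{1340237}$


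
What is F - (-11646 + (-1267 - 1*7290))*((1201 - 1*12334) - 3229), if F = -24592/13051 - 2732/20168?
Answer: -19093142780243709/65803142 ≈ -2.9016e+8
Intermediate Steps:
F = -132906697/65803142 (F = -24592*1/13051 - 2732*1/20168 = -24592/13051 - 683/5042 = -132906697/65803142 ≈ -2.0198)
F - (-11646 + (-1267 - 1*7290))*((1201 - 1*12334) - 3229) = -132906697/65803142 - (-11646 + (-1267 - 1*7290))*((1201 - 1*12334) - 3229) = -132906697/65803142 - (-11646 + (-1267 - 7290))*((1201 - 12334) - 3229) = -132906697/65803142 - (-11646 - 8557)*(-11133 - 3229) = -132906697/65803142 - (-20203)*(-14362) = -132906697/65803142 - 1*290155486 = -132906697/65803142 - 290155486 = -19093142780243709/65803142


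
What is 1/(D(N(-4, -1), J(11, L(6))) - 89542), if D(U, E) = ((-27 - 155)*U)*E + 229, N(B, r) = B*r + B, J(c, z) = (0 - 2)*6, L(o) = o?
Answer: -1/89313 ≈ -1.1197e-5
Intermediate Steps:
J(c, z) = -12 (J(c, z) = -2*6 = -12)
N(B, r) = B + B*r
D(U, E) = 229 - 182*E*U (D(U, E) = (-182*U)*E + 229 = -182*E*U + 229 = 229 - 182*E*U)
1/(D(N(-4, -1), J(11, L(6))) - 89542) = 1/((229 - 182*(-12)*(-4*(1 - 1))) - 89542) = 1/((229 - 182*(-12)*(-4*0)) - 89542) = 1/((229 - 182*(-12)*0) - 89542) = 1/((229 + 0) - 89542) = 1/(229 - 89542) = 1/(-89313) = -1/89313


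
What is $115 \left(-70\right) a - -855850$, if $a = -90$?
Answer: $1580350$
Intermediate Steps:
$115 \left(-70\right) a - -855850 = 115 \left(-70\right) \left(-90\right) - -855850 = \left(-8050\right) \left(-90\right) + 855850 = 724500 + 855850 = 1580350$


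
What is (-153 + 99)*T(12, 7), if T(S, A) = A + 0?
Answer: -378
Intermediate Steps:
T(S, A) = A
(-153 + 99)*T(12, 7) = (-153 + 99)*7 = -54*7 = -378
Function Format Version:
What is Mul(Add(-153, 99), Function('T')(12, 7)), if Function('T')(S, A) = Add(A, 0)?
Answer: -378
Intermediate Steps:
Function('T')(S, A) = A
Mul(Add(-153, 99), Function('T')(12, 7)) = Mul(Add(-153, 99), 7) = Mul(-54, 7) = -378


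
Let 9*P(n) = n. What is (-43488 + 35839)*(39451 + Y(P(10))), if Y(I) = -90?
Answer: -301072289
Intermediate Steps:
P(n) = n/9
(-43488 + 35839)*(39451 + Y(P(10))) = (-43488 + 35839)*(39451 - 90) = -7649*39361 = -301072289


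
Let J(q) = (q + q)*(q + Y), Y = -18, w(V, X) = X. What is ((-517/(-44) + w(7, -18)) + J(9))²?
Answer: 452929/16 ≈ 28308.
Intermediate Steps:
J(q) = 2*q*(-18 + q) (J(q) = (q + q)*(q - 18) = (2*q)*(-18 + q) = 2*q*(-18 + q))
((-517/(-44) + w(7, -18)) + J(9))² = ((-517/(-44) - 18) + 2*9*(-18 + 9))² = ((-517*(-1/44) - 18) + 2*9*(-9))² = ((47/4 - 18) - 162)² = (-25/4 - 162)² = (-673/4)² = 452929/16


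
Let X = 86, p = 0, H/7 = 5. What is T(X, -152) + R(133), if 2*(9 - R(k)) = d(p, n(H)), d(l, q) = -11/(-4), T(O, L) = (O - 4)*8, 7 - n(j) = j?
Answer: 5309/8 ≈ 663.63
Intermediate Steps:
H = 35 (H = 7*5 = 35)
n(j) = 7 - j
T(O, L) = -32 + 8*O (T(O, L) = (-4 + O)*8 = -32 + 8*O)
d(l, q) = 11/4 (d(l, q) = -11*(-¼) = 11/4)
R(k) = 61/8 (R(k) = 9 - ½*11/4 = 9 - 11/8 = 61/8)
T(X, -152) + R(133) = (-32 + 8*86) + 61/8 = (-32 + 688) + 61/8 = 656 + 61/8 = 5309/8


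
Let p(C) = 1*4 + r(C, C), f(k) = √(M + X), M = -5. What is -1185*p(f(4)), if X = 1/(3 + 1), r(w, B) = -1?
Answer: -3555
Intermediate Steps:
X = ¼ (X = 1/4 = ¼ ≈ 0.25000)
f(k) = I*√19/2 (f(k) = √(-5 + ¼) = √(-19/4) = I*√19/2)
p(C) = 3 (p(C) = 1*4 - 1 = 4 - 1 = 3)
-1185*p(f(4)) = -1185*3 = -3555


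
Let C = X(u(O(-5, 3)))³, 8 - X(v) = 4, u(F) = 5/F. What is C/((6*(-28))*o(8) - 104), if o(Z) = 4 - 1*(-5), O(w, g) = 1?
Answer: -4/101 ≈ -0.039604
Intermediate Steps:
X(v) = 4 (X(v) = 8 - 1*4 = 8 - 4 = 4)
o(Z) = 9 (o(Z) = 4 + 5 = 9)
C = 64 (C = 4³ = 64)
C/((6*(-28))*o(8) - 104) = 64/((6*(-28))*9 - 104) = 64/(-168*9 - 104) = 64/(-1512 - 104) = 64/(-1616) = 64*(-1/1616) = -4/101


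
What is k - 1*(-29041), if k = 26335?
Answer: 55376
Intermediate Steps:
k - 1*(-29041) = 26335 - 1*(-29041) = 26335 + 29041 = 55376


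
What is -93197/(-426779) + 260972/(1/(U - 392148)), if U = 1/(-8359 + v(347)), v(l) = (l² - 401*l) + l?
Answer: -584172018209433820719/5708169125 ≈ -1.0234e+11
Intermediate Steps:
v(l) = l² - 400*l
U = -1/26750 (U = 1/(-8359 + 347*(-400 + 347)) = 1/(-8359 + 347*(-53)) = 1/(-8359 - 18391) = 1/(-26750) = -1/26750 ≈ -3.7383e-5)
-93197/(-426779) + 260972/(1/(U - 392148)) = -93197/(-426779) + 260972/(1/(-1/26750 - 392148)) = -93197*(-1/426779) + 260972/(1/(-10489959001/26750)) = 93197/426779 + 260972/(-26750/10489959001) = 93197/426779 + 260972*(-10489959001/26750) = 93197/426779 - 1368792790204486/13375 = -584172018209433820719/5708169125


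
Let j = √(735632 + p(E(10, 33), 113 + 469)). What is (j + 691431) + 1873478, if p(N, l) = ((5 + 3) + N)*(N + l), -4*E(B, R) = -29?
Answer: 2564909 + √11913889/4 ≈ 2.5658e+6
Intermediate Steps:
E(B, R) = 29/4 (E(B, R) = -¼*(-29) = 29/4)
p(N, l) = (8 + N)*(N + l)
j = √11913889/4 (j = √(735632 + ((29/4)² + 8*(29/4) + 8*(113 + 469) + 29*(113 + 469)/4)) = √(735632 + (841/16 + 58 + 8*582 + (29/4)*582)) = √(735632 + (841/16 + 58 + 4656 + 8439/2)) = √(735632 + 143777/16) = √(11913889/16) = √11913889/4 ≈ 862.91)
(j + 691431) + 1873478 = (√11913889/4 + 691431) + 1873478 = (691431 + √11913889/4) + 1873478 = 2564909 + √11913889/4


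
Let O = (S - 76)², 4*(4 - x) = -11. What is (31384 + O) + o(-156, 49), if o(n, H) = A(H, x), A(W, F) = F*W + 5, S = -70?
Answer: 212143/4 ≈ 53036.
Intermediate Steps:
x = 27/4 (x = 4 - ¼*(-11) = 4 + 11/4 = 27/4 ≈ 6.7500)
A(W, F) = 5 + F*W
o(n, H) = 5 + 27*H/4
O = 21316 (O = (-70 - 76)² = (-146)² = 21316)
(31384 + O) + o(-156, 49) = (31384 + 21316) + (5 + (27/4)*49) = 52700 + (5 + 1323/4) = 52700 + 1343/4 = 212143/4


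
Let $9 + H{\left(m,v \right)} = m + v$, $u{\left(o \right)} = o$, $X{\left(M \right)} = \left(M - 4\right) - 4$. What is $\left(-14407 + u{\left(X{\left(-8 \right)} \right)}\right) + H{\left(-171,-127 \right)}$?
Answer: $-14730$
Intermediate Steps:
$X{\left(M \right)} = -8 + M$ ($X{\left(M \right)} = \left(-4 + M\right) - 4 = -8 + M$)
$H{\left(m,v \right)} = -9 + m + v$ ($H{\left(m,v \right)} = -9 + \left(m + v\right) = -9 + m + v$)
$\left(-14407 + u{\left(X{\left(-8 \right)} \right)}\right) + H{\left(-171,-127 \right)} = \left(-14407 - 16\right) - 307 = -14423 - 307 = -14730$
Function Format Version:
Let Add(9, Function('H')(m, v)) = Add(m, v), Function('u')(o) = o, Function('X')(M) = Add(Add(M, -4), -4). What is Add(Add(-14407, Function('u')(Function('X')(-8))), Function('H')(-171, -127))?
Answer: -14730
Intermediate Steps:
Function('X')(M) = Add(-8, M) (Function('X')(M) = Add(Add(-4, M), -4) = Add(-8, M))
Function('H')(m, v) = Add(-9, m, v) (Function('H')(m, v) = Add(-9, Add(m, v)) = Add(-9, m, v))
Add(Add(-14407, Function('u')(Function('X')(-8))), Function('H')(-171, -127)) = Add(Add(-14407, Add(-8, -8)), Add(-9, -171, -127)) = Add(Add(-14407, -16), -307) = Add(-14423, -307) = -14730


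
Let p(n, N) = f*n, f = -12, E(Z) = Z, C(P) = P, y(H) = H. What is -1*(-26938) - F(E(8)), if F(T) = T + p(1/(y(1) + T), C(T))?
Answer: 80794/3 ≈ 26931.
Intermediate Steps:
p(n, N) = -12*n
F(T) = T - 12/(1 + T)
-1*(-26938) - F(E(8)) = -1*(-26938) - (-12 + 8*(1 + 8))/(1 + 8) = 26938 - (-12 + 8*9)/9 = 26938 - (-12 + 72)/9 = 26938 - 60/9 = 26938 - 1*20/3 = 26938 - 20/3 = 80794/3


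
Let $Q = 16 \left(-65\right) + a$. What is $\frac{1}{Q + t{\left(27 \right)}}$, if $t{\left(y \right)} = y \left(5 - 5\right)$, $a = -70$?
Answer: $- \frac{1}{1110} \approx -0.0009009$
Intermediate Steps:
$t{\left(y \right)} = 0$ ($t{\left(y \right)} = y 0 = 0$)
$Q = -1110$ ($Q = 16 \left(-65\right) - 70 = -1040 - 70 = -1110$)
$\frac{1}{Q + t{\left(27 \right)}} = \frac{1}{-1110 + 0} = \frac{1}{-1110} = - \frac{1}{1110}$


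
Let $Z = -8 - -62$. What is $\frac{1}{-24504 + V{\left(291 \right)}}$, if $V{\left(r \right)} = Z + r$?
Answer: $- \frac{1}{24159} \approx -4.1392 \cdot 10^{-5}$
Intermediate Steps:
$Z = 54$ ($Z = -8 + 62 = 54$)
$V{\left(r \right)} = 54 + r$
$\frac{1}{-24504 + V{\left(291 \right)}} = \frac{1}{-24504 + \left(54 + 291\right)} = \frac{1}{-24504 + 345} = \frac{1}{-24159} = - \frac{1}{24159}$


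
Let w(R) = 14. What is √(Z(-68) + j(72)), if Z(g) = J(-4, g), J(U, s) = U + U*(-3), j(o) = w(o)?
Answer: √22 ≈ 4.6904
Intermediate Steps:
j(o) = 14
J(U, s) = -2*U (J(U, s) = U - 3*U = -2*U)
Z(g) = 8 (Z(g) = -2*(-4) = 8)
√(Z(-68) + j(72)) = √(8 + 14) = √22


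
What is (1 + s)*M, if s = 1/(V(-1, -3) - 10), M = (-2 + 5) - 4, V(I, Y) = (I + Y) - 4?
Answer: -17/18 ≈ -0.94444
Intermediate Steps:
V(I, Y) = -4 + I + Y
M = -1 (M = 3 - 4 = -1)
s = -1/18 (s = 1/((-4 - 1 - 3) - 10) = 1/(-8 - 10) = 1/(-18) = -1/18 ≈ -0.055556)
(1 + s)*M = (1 - 1/18)*(-1) = (17/18)*(-1) = -17/18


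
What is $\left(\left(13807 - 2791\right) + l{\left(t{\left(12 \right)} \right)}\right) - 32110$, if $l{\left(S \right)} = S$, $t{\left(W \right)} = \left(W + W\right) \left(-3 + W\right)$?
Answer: $-20878$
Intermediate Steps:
$t{\left(W \right)} = 2 W \left(-3 + W\right)$
$\left(\left(13807 - 2791\right) + l{\left(t{\left(12 \right)} \right)}\right) - 32110 = \left(\left(13807 - 2791\right) + 2 \cdot 12 \left(-3 + 12\right)\right) - 32110 = \left(\left(13807 - 2791\right) + 2 \cdot 12 \cdot 9\right) - 32110 = \left(11016 + 216\right) - 32110 = 11232 - 32110 = -20878$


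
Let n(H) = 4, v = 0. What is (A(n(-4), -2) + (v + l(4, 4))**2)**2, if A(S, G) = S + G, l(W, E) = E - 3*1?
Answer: 9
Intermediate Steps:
l(W, E) = -3 + E (l(W, E) = E - 3 = -3 + E)
A(S, G) = G + S
(A(n(-4), -2) + (v + l(4, 4))**2)**2 = ((-2 + 4) + (0 + (-3 + 4))**2)**2 = (2 + (0 + 1)**2)**2 = (2 + 1**2)**2 = (2 + 1)**2 = 3**2 = 9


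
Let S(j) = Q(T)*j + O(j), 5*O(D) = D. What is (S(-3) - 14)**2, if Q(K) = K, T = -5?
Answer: 4/25 ≈ 0.16000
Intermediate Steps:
O(D) = D/5
S(j) = -24*j/5 (S(j) = -5*j + j/5 = -24*j/5)
(S(-3) - 14)**2 = (-24/5*(-3) - 14)**2 = (72/5 - 14)**2 = (2/5)**2 = 4/25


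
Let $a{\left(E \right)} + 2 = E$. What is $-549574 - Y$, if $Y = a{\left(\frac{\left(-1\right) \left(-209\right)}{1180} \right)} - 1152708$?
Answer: $\frac{711700271}{1180} \approx 6.0314 \cdot 10^{5}$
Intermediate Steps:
$a{\left(E \right)} = -2 + E$
$Y = - \frac{1360197591}{1180}$ ($Y = \left(-2 + \frac{\left(-1\right) \left(-209\right)}{1180}\right) - 1152708 = \left(-2 + 209 \cdot \frac{1}{1180}\right) - 1152708 = \left(-2 + \frac{209}{1180}\right) - 1152708 = - \frac{2151}{1180} - 1152708 = - \frac{1360197591}{1180} \approx -1.1527 \cdot 10^{6}$)
$-549574 - Y = -549574 - - \frac{1360197591}{1180} = -549574 + \frac{1360197591}{1180} = \frac{711700271}{1180}$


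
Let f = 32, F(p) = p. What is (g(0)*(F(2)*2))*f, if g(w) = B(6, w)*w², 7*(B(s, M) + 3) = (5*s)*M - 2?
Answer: 0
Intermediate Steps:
B(s, M) = -23/7 + 5*M*s/7 (B(s, M) = -3 + ((5*s)*M - 2)/7 = -3 + (5*M*s - 2)/7 = -3 + (-2 + 5*M*s)/7 = -3 + (-2/7 + 5*M*s/7) = -23/7 + 5*M*s/7)
g(w) = w²*(-23/7 + 30*w/7) (g(w) = (-23/7 + (5/7)*w*6)*w² = (-23/7 + 30*w/7)*w² = w²*(-23/7 + 30*w/7))
(g(0)*(F(2)*2))*f = (((⅐)*0²*(-23 + 30*0))*(2*2))*32 = (((⅐)*0*(-23 + 0))*4)*32 = (((⅐)*0*(-23))*4)*32 = (0*4)*32 = 0*32 = 0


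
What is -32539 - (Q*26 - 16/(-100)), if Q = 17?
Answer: -824529/25 ≈ -32981.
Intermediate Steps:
-32539 - (Q*26 - 16/(-100)) = -32539 - (17*26 - 16/(-100)) = -32539 - (442 - 16*(-1/100)) = -32539 - (442 + 4/25) = -32539 - 1*11054/25 = -32539 - 11054/25 = -824529/25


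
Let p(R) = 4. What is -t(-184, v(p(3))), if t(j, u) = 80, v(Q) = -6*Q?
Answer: -80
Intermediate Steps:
-t(-184, v(p(3))) = -1*80 = -80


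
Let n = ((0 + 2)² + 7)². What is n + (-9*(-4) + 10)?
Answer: 167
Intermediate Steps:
n = 121 (n = (2² + 7)² = (4 + 7)² = 11² = 121)
n + (-9*(-4) + 10) = 121 + (-9*(-4) + 10) = 121 + (36 + 10) = 121 + 46 = 167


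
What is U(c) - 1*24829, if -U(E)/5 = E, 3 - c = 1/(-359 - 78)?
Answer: -10856833/437 ≈ -24844.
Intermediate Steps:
c = 1312/437 (c = 3 - 1/(-359 - 78) = 3 - 1/(-437) = 3 - 1*(-1/437) = 3 + 1/437 = 1312/437 ≈ 3.0023)
U(E) = -5*E
U(c) - 1*24829 = -5*1312/437 - 1*24829 = -6560/437 - 24829 = -10856833/437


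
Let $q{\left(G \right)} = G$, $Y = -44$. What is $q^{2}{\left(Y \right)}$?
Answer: $1936$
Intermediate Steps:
$q^{2}{\left(Y \right)} = \left(-44\right)^{2} = 1936$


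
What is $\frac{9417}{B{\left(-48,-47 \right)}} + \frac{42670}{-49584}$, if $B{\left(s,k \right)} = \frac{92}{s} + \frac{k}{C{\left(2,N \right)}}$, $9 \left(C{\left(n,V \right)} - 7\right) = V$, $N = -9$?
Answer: $- \frac{311565707}{322296} \approx -966.71$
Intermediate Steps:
$C{\left(n,V \right)} = 7 + \frac{V}{9}$
$B{\left(s,k \right)} = \frac{92}{s} + \frac{k}{6}$ ($B{\left(s,k \right)} = \frac{92}{s} + \frac{k}{7 + \frac{1}{9} \left(-9\right)} = \frac{92}{s} + \frac{k}{7 - 1} = \frac{92}{s} + \frac{k}{6}$)
$\frac{9417}{B{\left(-48,-47 \right)}} + \frac{42670}{-49584} = \frac{9417}{\frac{92}{-48} + \frac{1}{6} \left(-47\right)} + \frac{42670}{-49584} = \frac{9417}{92 \left(- \frac{1}{48}\right) - \frac{47}{6}} + 42670 \left(- \frac{1}{49584}\right) = \frac{9417}{- \frac{23}{12} - \frac{47}{6}} - \frac{21335}{24792} = \frac{9417}{- \frac{39}{4}} - \frac{21335}{24792} = 9417 \left(- \frac{4}{39}\right) - \frac{21335}{24792} = - \frac{12556}{13} - \frac{21335}{24792} = - \frac{311565707}{322296}$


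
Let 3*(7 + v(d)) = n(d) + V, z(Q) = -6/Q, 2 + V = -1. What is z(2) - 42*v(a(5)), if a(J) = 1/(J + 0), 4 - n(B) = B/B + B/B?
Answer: 305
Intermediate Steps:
V = -3 (V = -2 - 1 = -3)
n(B) = 2 (n(B) = 4 - (B/B + B/B) = 4 - (1 + 1) = 4 - 1*2 = 4 - 2 = 2)
a(J) = 1/J
v(d) = -22/3 (v(d) = -7 + (2 - 3)/3 = -7 + (⅓)*(-1) = -7 - ⅓ = -22/3)
z(2) - 42*v(a(5)) = -6/2 - 42*(-22/3) = -6*½ + 308 = -3 + 308 = 305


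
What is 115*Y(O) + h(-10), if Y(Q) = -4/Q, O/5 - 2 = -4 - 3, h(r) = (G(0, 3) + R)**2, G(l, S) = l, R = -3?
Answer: 137/5 ≈ 27.400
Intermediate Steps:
h(r) = 9 (h(r) = (0 - 3)**2 = (-3)**2 = 9)
O = -25 (O = 10 + 5*(-4 - 3) = 10 + 5*(-7) = 10 - 35 = -25)
115*Y(O) + h(-10) = 115*(-4/(-25)) + 9 = 115*(-4*(-1/25)) + 9 = 115*(4/25) + 9 = 92/5 + 9 = 137/5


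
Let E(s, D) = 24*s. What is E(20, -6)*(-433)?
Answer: -207840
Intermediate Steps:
E(20, -6)*(-433) = (24*20)*(-433) = 480*(-433) = -207840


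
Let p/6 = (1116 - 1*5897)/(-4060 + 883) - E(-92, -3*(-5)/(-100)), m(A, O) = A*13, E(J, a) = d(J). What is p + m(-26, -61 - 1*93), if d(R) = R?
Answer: 236188/1059 ≈ 223.03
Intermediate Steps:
E(J, a) = J
m(A, O) = 13*A
p = 594130/1059 (p = 6*((1116 - 1*5897)/(-4060 + 883) - 1*(-92)) = 6*((1116 - 5897)/(-3177) + 92) = 6*(-4781*(-1/3177) + 92) = 6*(4781/3177 + 92) = 6*(297065/3177) = 594130/1059 ≈ 561.03)
p + m(-26, -61 - 1*93) = 594130/1059 + 13*(-26) = 594130/1059 - 338 = 236188/1059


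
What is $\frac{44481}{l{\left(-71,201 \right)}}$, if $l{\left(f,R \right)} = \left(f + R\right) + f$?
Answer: $\frac{44481}{59} \approx 753.92$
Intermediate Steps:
$l{\left(f,R \right)} = R + 2 f$ ($l{\left(f,R \right)} = \left(R + f\right) + f = R + 2 f$)
$\frac{44481}{l{\left(-71,201 \right)}} = \frac{44481}{201 + 2 \left(-71\right)} = \frac{44481}{201 - 142} = \frac{44481}{59}$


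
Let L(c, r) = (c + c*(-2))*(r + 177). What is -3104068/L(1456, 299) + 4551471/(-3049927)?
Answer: 1578189129415/528442551728 ≈ 2.9865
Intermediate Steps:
L(c, r) = -c*(177 + r) (L(c, r) = (c - 2*c)*(177 + r) = (-c)*(177 + r) = -c*(177 + r))
-3104068/L(1456, 299) + 4551471/(-3049927) = -3104068*(-1/(1456*(177 + 299))) + 4551471/(-3049927) = -3104068/((-1*1456*476)) + 4551471*(-1/3049927) = -3104068/(-693056) - 4551471/3049927 = -3104068*(-1/693056) - 4551471/3049927 = 776017/173264 - 4551471/3049927 = 1578189129415/528442551728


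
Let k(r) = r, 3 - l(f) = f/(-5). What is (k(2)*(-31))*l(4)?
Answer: -1178/5 ≈ -235.60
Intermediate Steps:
l(f) = 3 + f/5 (l(f) = 3 - f/(-5) = 3 - f*(-1)/5 = 3 - (-1)*f/5 = 3 + f/5)
(k(2)*(-31))*l(4) = (2*(-31))*(3 + (1/5)*4) = -62*(3 + 4/5) = -62*19/5 = -1178/5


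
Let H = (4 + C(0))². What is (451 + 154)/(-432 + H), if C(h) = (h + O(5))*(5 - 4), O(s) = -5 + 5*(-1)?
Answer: -55/36 ≈ -1.5278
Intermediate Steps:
O(s) = -10 (O(s) = -5 - 5 = -10)
C(h) = -10 + h (C(h) = (h - 10)*(5 - 4) = (-10 + h)*1 = -10 + h)
H = 36 (H = (4 + (-10 + 0))² = (4 - 10)² = (-6)² = 36)
(451 + 154)/(-432 + H) = (451 + 154)/(-432 + 36) = 605/(-396) = 605*(-1/396) = -55/36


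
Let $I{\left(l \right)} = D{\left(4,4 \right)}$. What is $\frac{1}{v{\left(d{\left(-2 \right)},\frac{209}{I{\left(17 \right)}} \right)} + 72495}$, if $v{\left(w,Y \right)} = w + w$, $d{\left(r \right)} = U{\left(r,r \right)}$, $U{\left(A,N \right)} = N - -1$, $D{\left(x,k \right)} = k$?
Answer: $\frac{1}{72493} \approx 1.3794 \cdot 10^{-5}$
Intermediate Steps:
$U{\left(A,N \right)} = 1 + N$ ($U{\left(A,N \right)} = N + 1 = 1 + N$)
$I{\left(l \right)} = 4$
$d{\left(r \right)} = 1 + r$
$v{\left(w,Y \right)} = 2 w$
$\frac{1}{v{\left(d{\left(-2 \right)},\frac{209}{I{\left(17 \right)}} \right)} + 72495} = \frac{1}{2 \left(1 - 2\right) + 72495} = \frac{1}{2 \left(-1\right) + 72495} = \frac{1}{-2 + 72495} = \frac{1}{72493}$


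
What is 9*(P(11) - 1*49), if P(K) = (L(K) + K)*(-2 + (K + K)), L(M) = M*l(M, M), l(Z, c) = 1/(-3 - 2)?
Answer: 1143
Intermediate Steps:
l(Z, c) = -1/5 (l(Z, c) = 1/(-5) = -1/5)
L(M) = -M/5 (L(M) = M*(-1/5) = -M/5)
P(K) = 4*K*(-2 + 2*K)/5 (P(K) = (-K/5 + K)*(-2 + (K + K)) = (4*K/5)*(-2 + 2*K) = 4*K*(-2 + 2*K)/5)
9*(P(11) - 1*49) = 9*((8/5)*11*(-1 + 11) - 1*49) = 9*((8/5)*11*10 - 49) = 9*(176 - 49) = 9*127 = 1143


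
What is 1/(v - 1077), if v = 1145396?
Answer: 1/1144319 ≈ 8.7388e-7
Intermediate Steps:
1/(v - 1077) = 1/(1145396 - 1077) = 1/1144319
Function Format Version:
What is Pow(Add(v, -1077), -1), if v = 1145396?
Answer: Rational(1, 1144319) ≈ 8.7388e-7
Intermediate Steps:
Pow(Add(v, -1077), -1) = Pow(Add(1145396, -1077), -1) = Pow(1144319, -1) = Rational(1, 1144319)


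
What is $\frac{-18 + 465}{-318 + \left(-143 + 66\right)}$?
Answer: $- \frac{447}{395} \approx -1.1316$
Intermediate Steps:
$\frac{-18 + 465}{-318 + \left(-143 + 66\right)} = \frac{447}{-318 - 77} = \frac{447}{-395} = 447 \left(- \frac{1}{395}\right) = - \frac{447}{395}$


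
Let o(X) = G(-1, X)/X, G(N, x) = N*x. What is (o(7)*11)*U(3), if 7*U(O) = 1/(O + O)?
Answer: -11/42 ≈ -0.26190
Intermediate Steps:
o(X) = -1 (o(X) = (-X)/X = -1)
U(O) = 1/(14*O) (U(O) = 1/(7*(O + O)) = 1/(7*((2*O))) = (1/(2*O))/7 = 1/(14*O))
(o(7)*11)*U(3) = (-1*11)*((1/14)/3) = -11/(14*3) = -11*1/42 = -11/42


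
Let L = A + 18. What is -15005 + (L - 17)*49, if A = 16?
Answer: -14172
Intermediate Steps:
L = 34 (L = 16 + 18 = 34)
-15005 + (L - 17)*49 = -15005 + (34 - 17)*49 = -15005 + 17*49 = -15005 + 833 = -14172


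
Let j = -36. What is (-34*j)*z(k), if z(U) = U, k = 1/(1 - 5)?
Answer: -306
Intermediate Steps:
k = -¼ (k = 1/(-4) = -¼ ≈ -0.25000)
(-34*j)*z(k) = -34*(-36)*(-¼) = 1224*(-¼) = -306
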